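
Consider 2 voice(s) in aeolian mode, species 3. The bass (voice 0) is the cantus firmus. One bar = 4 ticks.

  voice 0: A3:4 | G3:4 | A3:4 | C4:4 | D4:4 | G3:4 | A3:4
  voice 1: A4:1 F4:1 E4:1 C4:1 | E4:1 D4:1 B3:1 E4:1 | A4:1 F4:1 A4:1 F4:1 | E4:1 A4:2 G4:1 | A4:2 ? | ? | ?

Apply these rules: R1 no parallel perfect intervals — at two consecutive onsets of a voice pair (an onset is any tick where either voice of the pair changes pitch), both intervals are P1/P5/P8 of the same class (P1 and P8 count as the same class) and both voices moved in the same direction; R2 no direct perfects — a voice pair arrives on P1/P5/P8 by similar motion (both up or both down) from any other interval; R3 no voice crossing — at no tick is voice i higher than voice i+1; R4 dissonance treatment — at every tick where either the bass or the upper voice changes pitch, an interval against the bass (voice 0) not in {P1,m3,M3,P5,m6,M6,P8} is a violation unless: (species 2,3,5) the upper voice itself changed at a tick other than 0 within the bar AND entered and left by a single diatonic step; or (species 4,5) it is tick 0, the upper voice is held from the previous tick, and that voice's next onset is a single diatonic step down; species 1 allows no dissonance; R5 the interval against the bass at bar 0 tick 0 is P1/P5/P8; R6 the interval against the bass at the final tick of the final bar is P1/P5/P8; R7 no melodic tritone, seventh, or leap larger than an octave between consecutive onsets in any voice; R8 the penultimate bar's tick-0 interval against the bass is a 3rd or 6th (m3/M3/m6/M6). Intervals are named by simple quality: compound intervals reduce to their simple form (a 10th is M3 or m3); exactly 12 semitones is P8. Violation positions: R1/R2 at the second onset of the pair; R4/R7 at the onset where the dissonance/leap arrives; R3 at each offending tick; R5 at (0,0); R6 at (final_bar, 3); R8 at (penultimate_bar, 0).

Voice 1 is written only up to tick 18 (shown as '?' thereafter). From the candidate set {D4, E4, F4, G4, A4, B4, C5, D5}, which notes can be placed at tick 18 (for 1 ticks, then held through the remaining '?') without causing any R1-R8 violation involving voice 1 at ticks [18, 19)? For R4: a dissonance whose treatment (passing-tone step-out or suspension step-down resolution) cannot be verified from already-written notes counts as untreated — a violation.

D4: legal
E4: violates R4
F4: legal
G4: violates R4
A4: legal
B4: legal
C5: violates R4
D5: legal

{A4, B4, D4, D5, F4}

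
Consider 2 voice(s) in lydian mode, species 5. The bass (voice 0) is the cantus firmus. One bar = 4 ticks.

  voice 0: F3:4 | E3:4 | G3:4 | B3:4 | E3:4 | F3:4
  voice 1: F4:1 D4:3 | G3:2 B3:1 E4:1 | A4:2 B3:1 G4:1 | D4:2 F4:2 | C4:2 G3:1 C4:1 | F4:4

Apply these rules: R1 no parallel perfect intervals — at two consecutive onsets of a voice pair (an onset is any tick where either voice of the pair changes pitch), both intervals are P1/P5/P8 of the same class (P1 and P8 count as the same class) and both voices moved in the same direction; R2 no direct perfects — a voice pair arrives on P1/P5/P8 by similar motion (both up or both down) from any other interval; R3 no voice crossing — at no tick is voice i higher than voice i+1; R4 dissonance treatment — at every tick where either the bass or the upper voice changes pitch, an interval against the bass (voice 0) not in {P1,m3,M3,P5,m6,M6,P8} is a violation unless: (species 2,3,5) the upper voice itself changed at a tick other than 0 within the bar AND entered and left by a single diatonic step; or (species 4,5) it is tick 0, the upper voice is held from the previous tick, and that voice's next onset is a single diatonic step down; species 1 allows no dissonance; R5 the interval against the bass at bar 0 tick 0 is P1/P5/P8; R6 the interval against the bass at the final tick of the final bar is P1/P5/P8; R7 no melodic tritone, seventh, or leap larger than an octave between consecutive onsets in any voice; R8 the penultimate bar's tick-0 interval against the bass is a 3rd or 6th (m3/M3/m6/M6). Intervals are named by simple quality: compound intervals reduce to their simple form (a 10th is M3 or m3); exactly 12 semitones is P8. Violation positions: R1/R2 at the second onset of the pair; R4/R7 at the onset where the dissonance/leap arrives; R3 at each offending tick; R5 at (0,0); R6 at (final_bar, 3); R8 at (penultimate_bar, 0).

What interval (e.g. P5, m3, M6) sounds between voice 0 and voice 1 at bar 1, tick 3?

voice 0=E3 voice 1=E4 -> P8

P8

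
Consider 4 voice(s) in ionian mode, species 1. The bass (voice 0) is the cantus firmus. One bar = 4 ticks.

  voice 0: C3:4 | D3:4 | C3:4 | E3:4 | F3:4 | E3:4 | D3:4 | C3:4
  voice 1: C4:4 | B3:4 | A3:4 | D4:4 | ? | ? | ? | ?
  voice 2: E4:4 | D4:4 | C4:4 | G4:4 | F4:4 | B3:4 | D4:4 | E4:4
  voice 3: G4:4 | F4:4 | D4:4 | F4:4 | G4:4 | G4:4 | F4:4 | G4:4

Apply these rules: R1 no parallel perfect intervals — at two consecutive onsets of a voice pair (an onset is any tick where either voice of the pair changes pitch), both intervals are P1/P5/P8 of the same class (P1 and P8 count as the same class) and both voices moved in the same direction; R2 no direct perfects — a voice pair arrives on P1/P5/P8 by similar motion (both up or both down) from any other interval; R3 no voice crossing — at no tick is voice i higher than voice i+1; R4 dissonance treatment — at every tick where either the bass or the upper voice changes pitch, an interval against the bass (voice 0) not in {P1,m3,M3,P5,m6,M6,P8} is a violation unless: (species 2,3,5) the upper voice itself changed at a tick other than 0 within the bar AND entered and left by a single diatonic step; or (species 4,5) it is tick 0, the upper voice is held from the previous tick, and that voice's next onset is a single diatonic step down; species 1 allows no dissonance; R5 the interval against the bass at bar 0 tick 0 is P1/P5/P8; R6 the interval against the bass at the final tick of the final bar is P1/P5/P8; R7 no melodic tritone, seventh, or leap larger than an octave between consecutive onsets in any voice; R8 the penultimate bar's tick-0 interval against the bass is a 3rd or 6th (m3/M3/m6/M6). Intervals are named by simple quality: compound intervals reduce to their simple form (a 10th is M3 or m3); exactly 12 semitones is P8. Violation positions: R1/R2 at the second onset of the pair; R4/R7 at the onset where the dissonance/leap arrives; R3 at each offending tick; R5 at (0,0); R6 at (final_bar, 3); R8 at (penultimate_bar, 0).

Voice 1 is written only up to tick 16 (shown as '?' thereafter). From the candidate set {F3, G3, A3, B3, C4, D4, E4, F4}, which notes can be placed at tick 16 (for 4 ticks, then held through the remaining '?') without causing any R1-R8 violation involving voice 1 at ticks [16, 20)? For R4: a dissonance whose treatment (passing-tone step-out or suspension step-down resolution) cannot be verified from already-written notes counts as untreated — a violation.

F3: violates R2
G3: violates R4
A3: legal
B3: violates R4
C4: legal
D4: legal
E4: violates R4
F4: violates R2

{A3, C4, D4}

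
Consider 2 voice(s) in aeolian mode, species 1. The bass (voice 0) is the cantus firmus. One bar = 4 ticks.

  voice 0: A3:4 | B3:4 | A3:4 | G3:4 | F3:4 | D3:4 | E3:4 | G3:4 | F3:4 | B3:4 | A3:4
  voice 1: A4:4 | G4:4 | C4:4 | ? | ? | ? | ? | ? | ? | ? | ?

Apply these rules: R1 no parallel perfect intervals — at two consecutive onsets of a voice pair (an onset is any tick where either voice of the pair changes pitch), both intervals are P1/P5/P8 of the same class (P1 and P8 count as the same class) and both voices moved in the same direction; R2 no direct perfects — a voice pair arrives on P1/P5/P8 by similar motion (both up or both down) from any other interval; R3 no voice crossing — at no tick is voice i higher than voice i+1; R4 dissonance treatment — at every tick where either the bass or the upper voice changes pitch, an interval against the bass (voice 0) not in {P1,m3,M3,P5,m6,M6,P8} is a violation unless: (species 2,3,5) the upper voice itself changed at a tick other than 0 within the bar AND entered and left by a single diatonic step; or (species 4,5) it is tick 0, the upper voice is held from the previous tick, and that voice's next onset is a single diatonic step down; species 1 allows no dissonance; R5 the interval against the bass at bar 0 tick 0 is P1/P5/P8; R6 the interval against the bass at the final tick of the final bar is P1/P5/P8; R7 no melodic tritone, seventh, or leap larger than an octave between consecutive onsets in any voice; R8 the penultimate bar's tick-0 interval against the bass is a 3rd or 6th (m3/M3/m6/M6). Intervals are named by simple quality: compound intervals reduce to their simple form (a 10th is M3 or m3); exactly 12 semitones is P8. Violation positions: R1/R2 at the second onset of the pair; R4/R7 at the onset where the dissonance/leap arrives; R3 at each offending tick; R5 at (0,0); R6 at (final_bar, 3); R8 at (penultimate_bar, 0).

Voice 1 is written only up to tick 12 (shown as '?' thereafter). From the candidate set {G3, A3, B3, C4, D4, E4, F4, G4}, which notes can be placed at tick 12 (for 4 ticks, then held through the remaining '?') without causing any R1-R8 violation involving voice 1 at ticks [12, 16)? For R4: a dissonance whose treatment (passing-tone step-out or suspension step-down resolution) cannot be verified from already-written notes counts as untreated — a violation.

G3: violates R2
A3: violates R4
B3: legal
C4: violates R4
D4: legal
E4: legal
F4: violates R4
G4: legal

{B3, D4, E4, G4}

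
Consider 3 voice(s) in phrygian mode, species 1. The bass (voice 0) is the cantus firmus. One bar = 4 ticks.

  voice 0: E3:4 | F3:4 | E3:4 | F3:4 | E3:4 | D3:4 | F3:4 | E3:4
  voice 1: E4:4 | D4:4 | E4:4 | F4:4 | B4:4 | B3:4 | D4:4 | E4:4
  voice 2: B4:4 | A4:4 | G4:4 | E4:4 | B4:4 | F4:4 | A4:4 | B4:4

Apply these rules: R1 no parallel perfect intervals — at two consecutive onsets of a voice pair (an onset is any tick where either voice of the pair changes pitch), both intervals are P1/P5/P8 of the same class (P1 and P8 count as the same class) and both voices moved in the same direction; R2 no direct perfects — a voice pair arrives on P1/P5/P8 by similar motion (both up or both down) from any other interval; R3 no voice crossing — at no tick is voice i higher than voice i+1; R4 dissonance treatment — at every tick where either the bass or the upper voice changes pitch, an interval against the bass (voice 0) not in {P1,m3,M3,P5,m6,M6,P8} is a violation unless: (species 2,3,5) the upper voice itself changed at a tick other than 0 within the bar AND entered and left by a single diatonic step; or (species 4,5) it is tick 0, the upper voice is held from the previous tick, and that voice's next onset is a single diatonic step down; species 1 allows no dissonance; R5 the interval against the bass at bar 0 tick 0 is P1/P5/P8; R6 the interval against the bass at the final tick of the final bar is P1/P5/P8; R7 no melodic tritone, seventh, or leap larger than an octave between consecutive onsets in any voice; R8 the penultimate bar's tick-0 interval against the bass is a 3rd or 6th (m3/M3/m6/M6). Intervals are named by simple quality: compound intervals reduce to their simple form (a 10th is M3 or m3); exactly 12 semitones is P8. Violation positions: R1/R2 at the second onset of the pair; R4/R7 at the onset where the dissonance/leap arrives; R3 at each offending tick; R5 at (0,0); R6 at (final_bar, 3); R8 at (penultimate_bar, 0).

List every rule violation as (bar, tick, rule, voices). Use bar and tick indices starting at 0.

(1, 0, R1, (1, 2))
(3, 0, R1, (0, 1))
(3, 0, R3, (1, 2))
(3, 0, R4, (0, 2))
(3, 1, R3, (1, 2))
(3, 2, R3, (1, 2))
(3, 3, R3, (1, 2))
(4, 0, R2, (1, 2))
(4, 0, R7, (1,))
(5, 0, R7, (2,))
(6, 0, R2, (1, 2))
(7, 0, R1, (1, 2))

bar 0: v0=E3 v1=E4 v2=B4 downbeat P5
bar 1: v0=F3 v1=D4 v2=A4 downbeat M3
bar 2: v0=E3 v1=E4 v2=G4 downbeat m3
bar 3: v0=F3 v1=F4 v2=E4 downbeat M7
bar 4: v0=E3 v1=B4 v2=B4 downbeat P5
bar 5: v0=D3 v1=B3 v2=F4 downbeat m3
bar 6: v0=F3 v1=D4 v2=A4 downbeat M3
bar 7: v0=E3 v1=E4 v2=B4 downbeat P5
  -> R1 @ bar 1 tick 0 v(1, 2): E4/B4 P5 -> D4/A4 P5 similar
  -> R1 @ bar 3 tick 0 v(0, 1): E3/E4 P8 -> F3/F4 P8 similar
  -> R3 @ bar 3 tick 0 v(1, 2): F4 above E4
  -> R4 @ bar 3 tick 0 v(0, 2): F3/E4 M7 untreated
  -> R3 @ bar 3 tick 1 v(1, 2): F4 above E4
  -> R3 @ bar 3 tick 2 v(1, 2): F4 above E4
  -> R3 @ bar 3 tick 3 v(1, 2): F4 above E4
  -> R2 @ bar 4 tick 0 v(1, 2): F4/E4 m2 -> B4/B4 P1 similar
  -> R7 @ bar 4 tick 0 v(1,): F4->B4 leap 6st
  -> R7 @ bar 5 tick 0 v(2,): B4->F4 leap 6st
  -> R2 @ bar 6 tick 0 v(1, 2): B3/F4 TT -> D4/A4 P5 similar
  -> R1 @ bar 7 tick 0 v(1, 2): D4/A4 P5 -> E4/B4 P5 similar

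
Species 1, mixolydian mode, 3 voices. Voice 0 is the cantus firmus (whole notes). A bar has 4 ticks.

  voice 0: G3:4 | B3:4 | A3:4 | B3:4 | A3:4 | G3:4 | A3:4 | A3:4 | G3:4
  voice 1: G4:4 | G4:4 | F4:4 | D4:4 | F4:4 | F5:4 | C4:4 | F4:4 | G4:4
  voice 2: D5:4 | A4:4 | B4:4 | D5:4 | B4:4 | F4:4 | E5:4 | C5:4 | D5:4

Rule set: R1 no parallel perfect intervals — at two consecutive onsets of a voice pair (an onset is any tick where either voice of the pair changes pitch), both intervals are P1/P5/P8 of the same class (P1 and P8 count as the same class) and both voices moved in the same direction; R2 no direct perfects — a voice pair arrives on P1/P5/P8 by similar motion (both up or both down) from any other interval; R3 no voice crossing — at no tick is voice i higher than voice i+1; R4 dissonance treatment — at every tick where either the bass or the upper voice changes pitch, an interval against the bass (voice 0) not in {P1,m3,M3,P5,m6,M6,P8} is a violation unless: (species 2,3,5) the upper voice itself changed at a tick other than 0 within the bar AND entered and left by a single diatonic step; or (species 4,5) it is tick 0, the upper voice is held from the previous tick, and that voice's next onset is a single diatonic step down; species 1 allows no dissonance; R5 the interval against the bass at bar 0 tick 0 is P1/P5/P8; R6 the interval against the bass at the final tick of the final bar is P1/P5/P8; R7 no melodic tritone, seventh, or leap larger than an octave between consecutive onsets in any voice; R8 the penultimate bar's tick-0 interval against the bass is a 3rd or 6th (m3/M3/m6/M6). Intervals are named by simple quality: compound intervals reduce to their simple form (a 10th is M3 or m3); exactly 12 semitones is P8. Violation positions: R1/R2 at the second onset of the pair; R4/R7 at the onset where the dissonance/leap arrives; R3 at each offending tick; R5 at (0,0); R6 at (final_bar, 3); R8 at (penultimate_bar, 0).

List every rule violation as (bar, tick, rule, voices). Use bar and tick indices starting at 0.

bar 0: v0=G3 v1=G4 v2=D5 downbeat P5
bar 1: v0=B3 v1=G4 v2=A4 downbeat m7
bar 2: v0=A3 v1=F4 v2=B4 downbeat M2
bar 3: v0=B3 v1=D4 v2=D5 downbeat m3
bar 4: v0=A3 v1=F4 v2=B4 downbeat M2
bar 5: v0=G3 v1=F5 v2=F4 downbeat m7
bar 6: v0=A3 v1=C4 v2=E5 downbeat P5
bar 7: v0=A3 v1=F4 v2=C5 downbeat m3
bar 8: v0=G3 v1=G4 v2=D5 downbeat P5
  -> R4 @ bar 1 tick 0 v(0, 2): B3/A4 m7 untreated
  -> R4 @ bar 2 tick 0 v(0, 2): A3/B4 M2 untreated
  -> R4 @ bar 4 tick 0 v(0, 2): A3/B4 M2 untreated
  -> R3 @ bar 5 tick 0 v(1, 2): F5 above F4
  -> R4 @ bar 5 tick 0 v(0, 1): G3/F5 m7 untreated
  -> R4 @ bar 5 tick 0 v(0, 2): G3/F4 m7 untreated
  -> R7 @ bar 5 tick 0 v(2,): B4->F4 leap 6st
  -> R3 @ bar 5 tick 1 v(1, 2): F5 above F4
  -> R3 @ bar 5 tick 2 v(1, 2): F5 above F4
  -> R3 @ bar 5 tick 3 v(1, 2): F5 above F4
  -> R2 @ bar 6 tick 0 v(0, 2): G3/F4 m7 -> A3/E5 P5 similar
  -> R7 @ bar 6 tick 0 v(1,): F5->C4 leap 17st
  -> R7 @ bar 6 tick 0 v(2,): F4->E5 leap 11st
  -> R1 @ bar 8 tick 0 v(1, 2): F4/C5 P5 -> G4/D5 P5 similar

(1, 0, R4, (0, 2))
(2, 0, R4, (0, 2))
(4, 0, R4, (0, 2))
(5, 0, R3, (1, 2))
(5, 0, R4, (0, 1))
(5, 0, R4, (0, 2))
(5, 0, R7, (2,))
(5, 1, R3, (1, 2))
(5, 2, R3, (1, 2))
(5, 3, R3, (1, 2))
(6, 0, R2, (0, 2))
(6, 0, R7, (1,))
(6, 0, R7, (2,))
(8, 0, R1, (1, 2))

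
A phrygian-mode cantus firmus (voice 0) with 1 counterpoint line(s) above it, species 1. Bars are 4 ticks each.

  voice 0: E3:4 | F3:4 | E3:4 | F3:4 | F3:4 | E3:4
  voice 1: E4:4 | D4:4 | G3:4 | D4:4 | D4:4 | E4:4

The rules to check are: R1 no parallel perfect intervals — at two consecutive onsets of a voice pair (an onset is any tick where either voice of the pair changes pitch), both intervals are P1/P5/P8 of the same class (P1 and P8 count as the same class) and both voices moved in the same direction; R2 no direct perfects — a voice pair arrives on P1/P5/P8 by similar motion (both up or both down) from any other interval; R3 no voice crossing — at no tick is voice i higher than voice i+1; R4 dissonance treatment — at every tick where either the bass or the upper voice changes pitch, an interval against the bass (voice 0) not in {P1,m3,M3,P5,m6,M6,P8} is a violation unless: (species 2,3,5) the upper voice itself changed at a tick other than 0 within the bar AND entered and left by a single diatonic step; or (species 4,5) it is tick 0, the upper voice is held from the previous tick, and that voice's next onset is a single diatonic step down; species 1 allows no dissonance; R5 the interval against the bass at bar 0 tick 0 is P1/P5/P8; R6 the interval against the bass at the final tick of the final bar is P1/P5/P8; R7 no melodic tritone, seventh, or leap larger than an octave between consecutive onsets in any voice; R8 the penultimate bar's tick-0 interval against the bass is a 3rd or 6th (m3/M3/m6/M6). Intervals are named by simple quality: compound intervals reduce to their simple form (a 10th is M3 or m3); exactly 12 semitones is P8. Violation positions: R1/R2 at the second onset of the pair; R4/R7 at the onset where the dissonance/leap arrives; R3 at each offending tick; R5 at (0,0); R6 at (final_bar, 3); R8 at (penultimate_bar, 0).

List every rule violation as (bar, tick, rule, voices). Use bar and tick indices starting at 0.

bar 0: v0=E3 v1=E4 downbeat P8
bar 1: v0=F3 v1=D4 downbeat M6
bar 2: v0=E3 v1=G3 downbeat m3
bar 3: v0=F3 v1=D4 downbeat M6
bar 4: v0=F3 v1=D4 downbeat M6
bar 5: v0=E3 v1=E4 downbeat P8

No violations across 6 bars (E3..E3 vs E4..E4).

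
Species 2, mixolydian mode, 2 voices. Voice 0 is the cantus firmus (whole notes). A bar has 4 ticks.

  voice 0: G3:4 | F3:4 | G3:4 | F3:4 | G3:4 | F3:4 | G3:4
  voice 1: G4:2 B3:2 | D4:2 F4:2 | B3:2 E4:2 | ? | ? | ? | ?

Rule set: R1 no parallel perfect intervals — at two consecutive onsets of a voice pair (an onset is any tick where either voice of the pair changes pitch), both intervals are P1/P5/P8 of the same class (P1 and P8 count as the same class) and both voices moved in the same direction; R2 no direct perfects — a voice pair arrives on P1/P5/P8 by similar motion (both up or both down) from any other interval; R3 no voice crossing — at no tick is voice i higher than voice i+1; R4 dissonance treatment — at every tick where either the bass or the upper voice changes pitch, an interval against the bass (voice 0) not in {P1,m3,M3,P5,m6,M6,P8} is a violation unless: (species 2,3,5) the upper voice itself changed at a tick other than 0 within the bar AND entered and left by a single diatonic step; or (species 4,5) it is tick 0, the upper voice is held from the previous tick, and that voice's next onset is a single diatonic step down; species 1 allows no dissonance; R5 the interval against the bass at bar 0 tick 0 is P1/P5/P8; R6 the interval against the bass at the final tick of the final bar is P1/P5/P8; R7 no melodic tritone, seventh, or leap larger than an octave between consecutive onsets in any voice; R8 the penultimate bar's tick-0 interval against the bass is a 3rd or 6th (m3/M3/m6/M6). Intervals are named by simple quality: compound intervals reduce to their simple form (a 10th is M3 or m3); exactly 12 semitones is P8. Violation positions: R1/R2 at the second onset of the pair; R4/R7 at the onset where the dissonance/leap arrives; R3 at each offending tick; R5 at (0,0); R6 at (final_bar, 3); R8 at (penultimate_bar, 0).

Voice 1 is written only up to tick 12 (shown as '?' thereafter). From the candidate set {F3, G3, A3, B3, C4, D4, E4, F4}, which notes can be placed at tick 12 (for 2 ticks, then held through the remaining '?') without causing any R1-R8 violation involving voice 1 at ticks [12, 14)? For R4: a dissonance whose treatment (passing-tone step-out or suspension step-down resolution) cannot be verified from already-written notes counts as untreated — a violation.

F3: violates R2,R7
G3: violates R4
A3: legal
B3: violates R4
C4: violates R2
D4: legal
E4: violates R4
F4: legal

{A3, D4, F4}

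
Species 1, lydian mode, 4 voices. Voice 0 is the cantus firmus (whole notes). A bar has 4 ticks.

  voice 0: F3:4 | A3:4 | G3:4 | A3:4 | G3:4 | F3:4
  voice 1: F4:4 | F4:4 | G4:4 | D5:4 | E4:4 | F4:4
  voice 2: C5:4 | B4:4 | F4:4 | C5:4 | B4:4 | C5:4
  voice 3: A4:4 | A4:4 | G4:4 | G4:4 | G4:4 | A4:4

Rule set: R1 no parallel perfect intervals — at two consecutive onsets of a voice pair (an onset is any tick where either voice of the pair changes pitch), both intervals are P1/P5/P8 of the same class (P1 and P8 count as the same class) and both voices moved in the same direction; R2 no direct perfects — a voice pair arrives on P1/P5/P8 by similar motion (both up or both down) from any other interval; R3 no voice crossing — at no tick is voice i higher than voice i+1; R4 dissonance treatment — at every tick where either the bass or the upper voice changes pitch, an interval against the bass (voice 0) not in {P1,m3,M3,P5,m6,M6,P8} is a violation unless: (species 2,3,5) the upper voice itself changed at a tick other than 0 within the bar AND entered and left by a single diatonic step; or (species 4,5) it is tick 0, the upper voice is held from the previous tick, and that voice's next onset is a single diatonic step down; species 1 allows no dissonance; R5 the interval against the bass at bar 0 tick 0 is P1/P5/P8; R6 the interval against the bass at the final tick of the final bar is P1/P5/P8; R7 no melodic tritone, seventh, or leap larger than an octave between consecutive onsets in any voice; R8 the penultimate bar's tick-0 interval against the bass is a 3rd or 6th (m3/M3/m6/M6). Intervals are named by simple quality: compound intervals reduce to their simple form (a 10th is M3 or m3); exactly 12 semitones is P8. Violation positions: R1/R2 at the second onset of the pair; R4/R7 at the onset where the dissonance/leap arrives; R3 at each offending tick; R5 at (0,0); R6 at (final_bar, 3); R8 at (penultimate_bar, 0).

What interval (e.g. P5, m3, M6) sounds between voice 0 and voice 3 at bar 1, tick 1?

voice 0=A3 voice 3=A4 -> P8

P8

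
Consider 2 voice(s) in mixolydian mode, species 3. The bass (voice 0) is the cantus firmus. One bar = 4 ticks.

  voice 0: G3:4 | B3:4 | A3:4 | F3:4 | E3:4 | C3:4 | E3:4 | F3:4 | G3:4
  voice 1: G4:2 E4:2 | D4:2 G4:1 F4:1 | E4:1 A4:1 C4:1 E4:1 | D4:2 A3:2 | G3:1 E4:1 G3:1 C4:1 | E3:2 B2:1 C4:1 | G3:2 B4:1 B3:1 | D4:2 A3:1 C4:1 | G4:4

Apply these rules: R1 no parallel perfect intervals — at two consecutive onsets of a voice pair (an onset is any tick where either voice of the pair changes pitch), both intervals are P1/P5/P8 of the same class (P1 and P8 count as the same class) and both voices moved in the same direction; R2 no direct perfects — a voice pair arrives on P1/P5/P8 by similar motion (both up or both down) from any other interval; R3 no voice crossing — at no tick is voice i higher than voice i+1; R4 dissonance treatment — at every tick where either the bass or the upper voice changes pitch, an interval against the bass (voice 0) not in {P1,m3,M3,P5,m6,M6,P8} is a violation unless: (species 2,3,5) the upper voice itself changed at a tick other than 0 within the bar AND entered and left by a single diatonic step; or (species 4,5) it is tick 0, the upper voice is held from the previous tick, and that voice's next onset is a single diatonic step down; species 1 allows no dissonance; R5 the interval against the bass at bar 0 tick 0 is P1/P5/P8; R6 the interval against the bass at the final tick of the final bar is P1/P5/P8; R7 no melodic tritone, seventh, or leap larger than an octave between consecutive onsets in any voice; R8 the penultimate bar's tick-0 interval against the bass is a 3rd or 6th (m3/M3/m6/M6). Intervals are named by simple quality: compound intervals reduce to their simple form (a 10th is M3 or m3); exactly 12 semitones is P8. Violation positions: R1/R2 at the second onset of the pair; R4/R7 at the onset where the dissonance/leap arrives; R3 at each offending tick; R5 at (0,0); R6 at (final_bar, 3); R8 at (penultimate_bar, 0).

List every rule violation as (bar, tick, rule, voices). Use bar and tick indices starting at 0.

bar 0: v0=G3 v1=G4 downbeat P8
bar 1: v0=B3 v1=D4 downbeat m3
bar 2: v0=A3 v1=E4 downbeat P5
bar 3: v0=F3 v1=D4 downbeat M6
bar 4: v0=E3 v1=G3 downbeat m3
bar 5: v0=C3 v1=E3 downbeat M3
bar 6: v0=E3 v1=G3 downbeat m3
bar 7: v0=F3 v1=D4 downbeat M6
bar 8: v0=G3 v1=G4 downbeat P8
  -> R2 @ bar 2 tick 0 v(0, 1): B3/F4 TT -> A3/E4 P5 similar
  -> R3 @ bar 5 tick 2 v(0, 1): C3 above B2
  -> R4 @ bar 5 tick 2 v(0, 1): C3/B2 m2 untreated
  -> R7 @ bar 5 tick 3 v(1,): B2->C4 leap 13st
  -> R7 @ bar 6 tick 2 v(1,): G3->B4 leap 16st
  -> R2 @ bar 8 tick 0 v(0, 1): F3/C4 P5 -> G3/G4 P8 similar

(2, 0, R2, (0, 1))
(5, 2, R3, (0, 1))
(5, 2, R4, (0, 1))
(5, 3, R7, (1,))
(6, 2, R7, (1,))
(8, 0, R2, (0, 1))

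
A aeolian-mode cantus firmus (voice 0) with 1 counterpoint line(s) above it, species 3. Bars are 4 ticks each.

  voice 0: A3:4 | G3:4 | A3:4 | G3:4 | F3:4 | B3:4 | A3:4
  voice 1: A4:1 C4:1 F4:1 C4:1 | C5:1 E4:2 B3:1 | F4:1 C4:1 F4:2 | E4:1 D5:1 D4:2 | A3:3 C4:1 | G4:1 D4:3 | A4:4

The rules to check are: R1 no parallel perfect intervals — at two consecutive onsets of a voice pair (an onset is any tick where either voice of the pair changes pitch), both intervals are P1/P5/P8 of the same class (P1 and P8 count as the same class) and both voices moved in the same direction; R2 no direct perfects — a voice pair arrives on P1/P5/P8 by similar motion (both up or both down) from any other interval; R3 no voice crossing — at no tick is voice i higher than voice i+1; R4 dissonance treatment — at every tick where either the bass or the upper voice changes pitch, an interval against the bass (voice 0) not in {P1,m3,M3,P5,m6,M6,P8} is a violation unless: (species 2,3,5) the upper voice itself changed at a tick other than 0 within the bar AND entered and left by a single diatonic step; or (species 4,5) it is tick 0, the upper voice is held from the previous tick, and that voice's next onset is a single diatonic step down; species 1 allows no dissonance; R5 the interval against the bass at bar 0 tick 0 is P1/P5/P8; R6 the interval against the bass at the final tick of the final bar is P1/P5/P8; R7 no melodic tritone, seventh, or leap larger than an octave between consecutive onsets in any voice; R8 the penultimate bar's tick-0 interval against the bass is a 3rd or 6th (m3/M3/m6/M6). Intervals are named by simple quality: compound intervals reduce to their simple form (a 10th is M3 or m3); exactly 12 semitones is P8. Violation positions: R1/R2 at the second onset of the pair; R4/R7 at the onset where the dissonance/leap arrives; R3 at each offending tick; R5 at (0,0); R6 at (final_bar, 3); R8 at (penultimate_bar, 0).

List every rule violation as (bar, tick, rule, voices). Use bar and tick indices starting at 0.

bar 0: v0=A3 v1=A4 downbeat P8
bar 1: v0=G3 v1=C5 downbeat P4
bar 2: v0=A3 v1=F4 downbeat m6
bar 3: v0=G3 v1=E4 downbeat M6
bar 4: v0=F3 v1=A3 downbeat M3
bar 5: v0=B3 v1=G4 downbeat m6
bar 6: v0=A3 v1=A4 downbeat P8
  -> R4 @ bar 1 tick 0 v(0, 1): G3/C5 P4 untreated
  -> R7 @ bar 2 tick 0 v(1,): B3->F4 leap 6st
  -> R7 @ bar 3 tick 1 v(1,): E4->D5 leap 10st
  -> R7 @ bar 5 tick 0 v(0,): F3->B3 leap 6st

(1, 0, R4, (0, 1))
(2, 0, R7, (1,))
(3, 1, R7, (1,))
(5, 0, R7, (0,))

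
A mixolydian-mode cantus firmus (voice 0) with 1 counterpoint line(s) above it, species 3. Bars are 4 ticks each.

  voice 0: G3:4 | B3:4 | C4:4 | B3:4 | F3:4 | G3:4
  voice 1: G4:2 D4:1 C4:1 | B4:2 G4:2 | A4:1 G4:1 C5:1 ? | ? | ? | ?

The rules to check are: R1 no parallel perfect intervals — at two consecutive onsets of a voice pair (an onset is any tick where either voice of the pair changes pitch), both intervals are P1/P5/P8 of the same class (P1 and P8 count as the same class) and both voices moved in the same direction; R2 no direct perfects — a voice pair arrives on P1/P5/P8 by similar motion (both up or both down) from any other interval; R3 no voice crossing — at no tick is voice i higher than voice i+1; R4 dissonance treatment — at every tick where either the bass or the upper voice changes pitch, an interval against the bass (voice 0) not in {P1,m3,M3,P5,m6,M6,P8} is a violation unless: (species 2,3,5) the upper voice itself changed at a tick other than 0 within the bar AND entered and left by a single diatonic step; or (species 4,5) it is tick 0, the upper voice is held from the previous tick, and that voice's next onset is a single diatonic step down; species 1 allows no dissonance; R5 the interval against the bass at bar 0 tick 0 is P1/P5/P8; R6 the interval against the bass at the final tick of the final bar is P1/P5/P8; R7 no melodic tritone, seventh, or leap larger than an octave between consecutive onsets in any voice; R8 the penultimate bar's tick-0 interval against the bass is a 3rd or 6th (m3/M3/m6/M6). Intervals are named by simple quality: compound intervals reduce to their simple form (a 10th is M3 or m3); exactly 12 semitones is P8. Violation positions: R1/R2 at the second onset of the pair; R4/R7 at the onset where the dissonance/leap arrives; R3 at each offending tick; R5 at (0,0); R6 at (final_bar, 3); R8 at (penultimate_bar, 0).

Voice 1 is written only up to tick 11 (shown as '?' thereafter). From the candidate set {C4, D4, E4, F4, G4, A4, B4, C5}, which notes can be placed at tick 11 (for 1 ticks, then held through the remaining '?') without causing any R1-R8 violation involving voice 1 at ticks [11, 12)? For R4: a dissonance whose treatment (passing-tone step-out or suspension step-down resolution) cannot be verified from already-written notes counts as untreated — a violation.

{A4, C4, C5, E4, G4}

C4: legal
D4: violates R4,R7
E4: legal
F4: violates R4
G4: legal
A4: legal
B4: violates R4
C5: legal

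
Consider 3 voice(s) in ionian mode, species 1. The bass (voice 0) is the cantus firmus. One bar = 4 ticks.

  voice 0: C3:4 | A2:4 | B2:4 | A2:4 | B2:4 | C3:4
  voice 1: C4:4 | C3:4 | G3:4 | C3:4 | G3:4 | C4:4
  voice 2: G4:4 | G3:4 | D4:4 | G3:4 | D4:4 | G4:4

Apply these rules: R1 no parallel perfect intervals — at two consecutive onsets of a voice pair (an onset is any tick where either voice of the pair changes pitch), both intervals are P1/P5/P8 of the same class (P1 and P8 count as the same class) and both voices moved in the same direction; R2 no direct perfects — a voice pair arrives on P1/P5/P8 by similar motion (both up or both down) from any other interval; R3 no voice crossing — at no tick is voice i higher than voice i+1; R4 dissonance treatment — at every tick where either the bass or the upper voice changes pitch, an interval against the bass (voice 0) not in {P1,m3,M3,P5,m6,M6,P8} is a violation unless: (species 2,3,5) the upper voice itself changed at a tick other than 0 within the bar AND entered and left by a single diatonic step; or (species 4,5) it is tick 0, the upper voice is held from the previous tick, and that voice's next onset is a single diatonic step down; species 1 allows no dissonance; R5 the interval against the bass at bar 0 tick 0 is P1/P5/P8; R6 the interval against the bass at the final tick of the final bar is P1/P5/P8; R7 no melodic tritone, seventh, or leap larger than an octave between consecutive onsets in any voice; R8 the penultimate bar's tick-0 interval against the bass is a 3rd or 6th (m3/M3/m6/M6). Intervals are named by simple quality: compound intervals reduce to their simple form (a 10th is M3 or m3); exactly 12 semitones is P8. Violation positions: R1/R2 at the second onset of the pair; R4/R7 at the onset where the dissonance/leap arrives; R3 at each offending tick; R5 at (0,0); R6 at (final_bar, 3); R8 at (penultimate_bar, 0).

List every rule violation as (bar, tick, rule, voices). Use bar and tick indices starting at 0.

bar 0: v0=C3 v1=C4 v2=G4 downbeat P5
bar 1: v0=A2 v1=C3 v2=G3 downbeat m7
bar 2: v0=B2 v1=G3 v2=D4 downbeat m3
bar 3: v0=A2 v1=C3 v2=G3 downbeat m7
bar 4: v0=B2 v1=G3 v2=D4 downbeat m3
bar 5: v0=C3 v1=C4 v2=G4 downbeat P5
  -> R1 @ bar 1 tick 0 v(1, 2): C4/G4 P5 -> C3/G3 P5 similar
  -> R4 @ bar 1 tick 0 v(0, 2): A2/G3 m7 untreated
  -> R1 @ bar 2 tick 0 v(1, 2): C3/G3 P5 -> G3/D4 P5 similar
  -> R1 @ bar 3 tick 0 v(1, 2): G3/D4 P5 -> C3/G3 P5 similar
  -> R4 @ bar 3 tick 0 v(0, 2): A2/G3 m7 untreated
  -> R1 @ bar 4 tick 0 v(1, 2): C3/G3 P5 -> G3/D4 P5 similar
  -> R1 @ bar 5 tick 0 v(1, 2): G3/D4 P5 -> C4/G4 P5 similar
  -> R2 @ bar 5 tick 0 v(0, 1): B2/G3 m6 -> C3/C4 P8 similar
  -> R2 @ bar 5 tick 0 v(0, 2): B2/D4 m3 -> C3/G4 P5 similar

(1, 0, R1, (1, 2))
(1, 0, R4, (0, 2))
(2, 0, R1, (1, 2))
(3, 0, R1, (1, 2))
(3, 0, R4, (0, 2))
(4, 0, R1, (1, 2))
(5, 0, R1, (1, 2))
(5, 0, R2, (0, 1))
(5, 0, R2, (0, 2))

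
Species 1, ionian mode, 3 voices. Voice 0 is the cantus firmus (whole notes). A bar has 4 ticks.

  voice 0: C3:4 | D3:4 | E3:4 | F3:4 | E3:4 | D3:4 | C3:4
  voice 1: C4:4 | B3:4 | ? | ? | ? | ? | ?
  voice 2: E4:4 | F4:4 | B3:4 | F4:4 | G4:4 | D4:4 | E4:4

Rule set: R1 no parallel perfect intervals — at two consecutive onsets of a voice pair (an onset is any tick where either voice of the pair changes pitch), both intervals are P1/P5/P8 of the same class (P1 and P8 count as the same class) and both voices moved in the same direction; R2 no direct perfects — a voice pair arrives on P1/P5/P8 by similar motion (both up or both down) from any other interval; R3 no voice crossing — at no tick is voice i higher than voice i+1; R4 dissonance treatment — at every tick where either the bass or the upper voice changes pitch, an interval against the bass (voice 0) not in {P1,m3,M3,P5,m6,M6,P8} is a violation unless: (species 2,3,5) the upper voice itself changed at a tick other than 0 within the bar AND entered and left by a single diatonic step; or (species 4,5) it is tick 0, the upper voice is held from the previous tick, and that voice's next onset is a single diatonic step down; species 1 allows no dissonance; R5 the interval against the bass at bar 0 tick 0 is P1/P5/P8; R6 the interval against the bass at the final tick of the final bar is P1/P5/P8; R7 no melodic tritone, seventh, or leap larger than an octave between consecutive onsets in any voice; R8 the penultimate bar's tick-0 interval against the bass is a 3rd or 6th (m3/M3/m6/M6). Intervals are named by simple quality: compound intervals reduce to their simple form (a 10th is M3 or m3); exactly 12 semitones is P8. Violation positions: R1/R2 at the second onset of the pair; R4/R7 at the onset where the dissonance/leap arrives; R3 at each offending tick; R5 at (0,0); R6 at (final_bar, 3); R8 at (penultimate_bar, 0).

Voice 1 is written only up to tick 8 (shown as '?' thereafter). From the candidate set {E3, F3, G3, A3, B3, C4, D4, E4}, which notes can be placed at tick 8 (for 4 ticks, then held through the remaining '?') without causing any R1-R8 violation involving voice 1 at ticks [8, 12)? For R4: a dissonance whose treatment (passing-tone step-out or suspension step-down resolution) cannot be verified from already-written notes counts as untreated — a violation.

E3: violates R2
F3: violates R4,R7
G3: legal
A3: violates R4
B3: legal
C4: violates R3
D4: violates R3,R4
E4: violates R2,R3

{B3, G3}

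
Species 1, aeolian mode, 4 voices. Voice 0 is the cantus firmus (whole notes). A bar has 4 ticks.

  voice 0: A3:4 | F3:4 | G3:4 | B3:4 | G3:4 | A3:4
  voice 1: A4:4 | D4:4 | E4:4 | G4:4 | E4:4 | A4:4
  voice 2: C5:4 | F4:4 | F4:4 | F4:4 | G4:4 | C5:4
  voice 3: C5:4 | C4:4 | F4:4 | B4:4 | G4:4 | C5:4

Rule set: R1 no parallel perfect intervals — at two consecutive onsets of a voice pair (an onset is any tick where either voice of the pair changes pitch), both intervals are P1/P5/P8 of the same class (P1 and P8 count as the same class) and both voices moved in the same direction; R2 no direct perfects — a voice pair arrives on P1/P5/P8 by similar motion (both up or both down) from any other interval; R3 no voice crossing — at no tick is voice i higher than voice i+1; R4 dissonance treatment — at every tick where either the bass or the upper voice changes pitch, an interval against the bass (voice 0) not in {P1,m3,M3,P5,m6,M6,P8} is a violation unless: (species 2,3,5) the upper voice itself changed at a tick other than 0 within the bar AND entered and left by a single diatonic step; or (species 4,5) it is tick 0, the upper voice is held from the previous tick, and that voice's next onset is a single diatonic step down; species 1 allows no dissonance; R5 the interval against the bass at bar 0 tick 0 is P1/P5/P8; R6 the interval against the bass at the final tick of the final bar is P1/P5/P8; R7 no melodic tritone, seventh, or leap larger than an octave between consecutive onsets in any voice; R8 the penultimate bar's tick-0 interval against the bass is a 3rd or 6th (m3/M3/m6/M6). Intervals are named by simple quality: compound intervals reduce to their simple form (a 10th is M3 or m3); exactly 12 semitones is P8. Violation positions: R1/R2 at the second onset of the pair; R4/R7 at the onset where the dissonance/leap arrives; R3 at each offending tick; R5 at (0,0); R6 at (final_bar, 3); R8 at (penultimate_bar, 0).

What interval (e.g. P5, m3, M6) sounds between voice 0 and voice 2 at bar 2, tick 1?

voice 0=G3 voice 2=F4 -> m7

m7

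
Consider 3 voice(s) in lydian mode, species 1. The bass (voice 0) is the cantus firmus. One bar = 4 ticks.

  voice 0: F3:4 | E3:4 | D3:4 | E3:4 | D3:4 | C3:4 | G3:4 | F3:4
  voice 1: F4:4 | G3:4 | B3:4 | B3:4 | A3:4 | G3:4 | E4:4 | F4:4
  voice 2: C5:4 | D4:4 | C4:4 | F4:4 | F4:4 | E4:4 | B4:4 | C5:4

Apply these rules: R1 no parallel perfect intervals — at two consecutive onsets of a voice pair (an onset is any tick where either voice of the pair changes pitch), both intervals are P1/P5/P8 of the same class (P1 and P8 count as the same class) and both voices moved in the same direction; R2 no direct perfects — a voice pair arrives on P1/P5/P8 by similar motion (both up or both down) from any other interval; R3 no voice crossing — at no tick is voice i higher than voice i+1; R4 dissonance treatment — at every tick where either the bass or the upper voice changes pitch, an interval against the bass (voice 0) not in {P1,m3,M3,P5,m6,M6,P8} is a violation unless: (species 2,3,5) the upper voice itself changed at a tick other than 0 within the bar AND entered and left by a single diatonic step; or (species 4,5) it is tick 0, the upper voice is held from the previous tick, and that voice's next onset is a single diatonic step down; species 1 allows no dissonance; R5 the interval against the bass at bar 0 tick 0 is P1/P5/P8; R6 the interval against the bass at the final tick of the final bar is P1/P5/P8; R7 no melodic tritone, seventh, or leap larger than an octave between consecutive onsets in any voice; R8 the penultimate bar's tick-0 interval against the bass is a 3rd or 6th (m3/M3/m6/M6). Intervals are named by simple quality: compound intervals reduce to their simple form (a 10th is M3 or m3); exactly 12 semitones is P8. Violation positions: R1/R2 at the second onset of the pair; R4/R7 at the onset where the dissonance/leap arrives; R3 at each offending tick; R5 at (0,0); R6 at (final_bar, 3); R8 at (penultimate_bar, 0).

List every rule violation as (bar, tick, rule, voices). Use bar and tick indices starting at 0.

bar 0: v0=F3 v1=F4 v2=C5 downbeat P5
bar 1: v0=E3 v1=G3 v2=D4 downbeat m7
bar 2: v0=D3 v1=B3 v2=C4 downbeat m7
bar 3: v0=E3 v1=B3 v2=F4 downbeat m2
bar 4: v0=D3 v1=A3 v2=F4 downbeat m3
bar 5: v0=C3 v1=G3 v2=E4 downbeat M3
bar 6: v0=G3 v1=E4 v2=B4 downbeat M3
bar 7: v0=F3 v1=F4 v2=C5 downbeat P5
  -> R1 @ bar 1 tick 0 v(1, 2): F4/C5 P5 -> G3/D4 P5 similar
  -> R4 @ bar 1 tick 0 v(0, 2): E3/D4 m7 untreated
  -> R7 @ bar 1 tick 0 v(1,): F4->G3 leap 10st
  -> R7 @ bar 1 tick 0 v(2,): C5->D4 leap 10st
  -> R4 @ bar 2 tick 0 v(0, 2): D3/C4 m7 untreated
  -> R4 @ bar 3 tick 0 v(0, 2): E3/F4 m2 untreated
  -> R1 @ bar 4 tick 0 v(0, 1): E3/B3 P5 -> D3/A3 P5 similar
  -> R1 @ bar 5 tick 0 v(0, 1): D3/A3 P5 -> C3/G3 P5 similar
  -> R2 @ bar 6 tick 0 v(1, 2): G3/E4 M6 -> E4/B4 P5 similar
  -> R1 @ bar 7 tick 0 v(1, 2): E4/B4 P5 -> F4/C5 P5 similar

(1, 0, R1, (1, 2))
(1, 0, R4, (0, 2))
(1, 0, R7, (1,))
(1, 0, R7, (2,))
(2, 0, R4, (0, 2))
(3, 0, R4, (0, 2))
(4, 0, R1, (0, 1))
(5, 0, R1, (0, 1))
(6, 0, R2, (1, 2))
(7, 0, R1, (1, 2))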